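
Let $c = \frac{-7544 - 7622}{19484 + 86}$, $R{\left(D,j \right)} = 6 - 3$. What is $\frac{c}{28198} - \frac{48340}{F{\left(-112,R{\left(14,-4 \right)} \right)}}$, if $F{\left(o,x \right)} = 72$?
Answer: $- \frac{833615569511}{1241628435} \approx -671.39$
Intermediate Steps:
$R{\left(D,j \right)} = 3$
$c = - \frac{7583}{9785}$ ($c = - \frac{15166}{19570} = \left(-15166\right) \frac{1}{19570} = - \frac{7583}{9785} \approx -0.77496$)
$\frac{c}{28198} - \frac{48340}{F{\left(-112,R{\left(14,-4 \right)} \right)}} = - \frac{7583}{9785 \cdot 28198} - \frac{48340}{72} = \left(- \frac{7583}{9785}\right) \frac{1}{28198} - \frac{12085}{18} = - \frac{7583}{275917430} - \frac{12085}{18} = - \frac{833615569511}{1241628435}$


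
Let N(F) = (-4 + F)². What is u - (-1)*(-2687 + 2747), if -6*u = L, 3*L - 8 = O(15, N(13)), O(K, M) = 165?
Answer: 907/18 ≈ 50.389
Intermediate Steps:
L = 173/3 (L = 8/3 + (⅓)*165 = 8/3 + 55 = 173/3 ≈ 57.667)
u = -173/18 (u = -⅙*173/3 = -173/18 ≈ -9.6111)
u - (-1)*(-2687 + 2747) = -173/18 - (-1)*(-2687 + 2747) = -173/18 - (-1)*60 = -173/18 - 1*(-60) = -173/18 + 60 = 907/18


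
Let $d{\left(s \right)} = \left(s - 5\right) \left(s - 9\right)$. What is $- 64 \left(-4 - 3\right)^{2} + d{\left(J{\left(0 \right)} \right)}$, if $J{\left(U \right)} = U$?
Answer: $-3091$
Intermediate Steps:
$d{\left(s \right)} = \left(-9 + s\right) \left(-5 + s\right)$ ($d{\left(s \right)} = \left(-5 + s\right) \left(-9 + s\right) = \left(-9 + s\right) \left(-5 + s\right)$)
$- 64 \left(-4 - 3\right)^{2} + d{\left(J{\left(0 \right)} \right)} = - 64 \left(-4 - 3\right)^{2} + \left(45 + 0^{2} - 0\right) = - 64 \left(-7\right)^{2} + \left(45 + 0 + 0\right) = \left(-64\right) 49 + 45 = -3136 + 45 = -3091$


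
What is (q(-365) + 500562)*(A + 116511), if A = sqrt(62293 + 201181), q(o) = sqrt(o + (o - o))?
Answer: (116511 + sqrt(263474))*(500562 + I*sqrt(365)) ≈ 5.8578e+10 + 2.2357e+6*I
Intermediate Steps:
q(o) = sqrt(o) (q(o) = sqrt(o + 0) = sqrt(o))
A = sqrt(263474) ≈ 513.30
(q(-365) + 500562)*(A + 116511) = (sqrt(-365) + 500562)*(sqrt(263474) + 116511) = (I*sqrt(365) + 500562)*(116511 + sqrt(263474)) = (500562 + I*sqrt(365))*(116511 + sqrt(263474)) = (116511 + sqrt(263474))*(500562 + I*sqrt(365))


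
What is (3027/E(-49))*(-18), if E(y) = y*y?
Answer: -54486/2401 ≈ -22.693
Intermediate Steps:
E(y) = y²
(3027/E(-49))*(-18) = (3027/((-49)²))*(-18) = (3027/2401)*(-18) = -54486/2401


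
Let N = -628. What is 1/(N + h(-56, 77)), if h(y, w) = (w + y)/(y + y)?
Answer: -16/10051 ≈ -0.0015919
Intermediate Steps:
h(y, w) = (w + y)/(2*y) (h(y, w) = (w + y)/((2*y)) = (w + y)*(1/(2*y)) = (w + y)/(2*y))
1/(N + h(-56, 77)) = 1/(-628 + (1/2)*(77 - 56)/(-56)) = 1/(-628 + (1/2)*(-1/56)*21) = 1/(-628 - 3/16) = 1/(-10051/16) = -16/10051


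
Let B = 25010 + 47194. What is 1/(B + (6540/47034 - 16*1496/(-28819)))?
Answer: 225912141/16311979275778 ≈ 1.3849e-5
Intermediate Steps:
B = 72204
1/(B + (6540/47034 - 16*1496/(-28819))) = 1/(72204 + (6540/47034 - 16*1496/(-28819))) = 1/(72204 + (6540*(1/47034) - 23936*(-1/28819))) = 1/(72204 + (1090/7839 + 23936/28819)) = 1/(72204 + 219047014/225912141) = 1/(16311979275778/225912141) = 225912141/16311979275778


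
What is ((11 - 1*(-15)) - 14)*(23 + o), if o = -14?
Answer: 108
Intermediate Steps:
((11 - 1*(-15)) - 14)*(23 + o) = ((11 - 1*(-15)) - 14)*(23 - 14) = ((11 + 15) - 14)*9 = (26 - 14)*9 = 12*9 = 108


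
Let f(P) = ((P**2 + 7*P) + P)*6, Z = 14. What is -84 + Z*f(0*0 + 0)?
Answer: -84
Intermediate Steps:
f(P) = 6*P**2 + 48*P (f(P) = (P**2 + 8*P)*6 = 6*P**2 + 48*P)
-84 + Z*f(0*0 + 0) = -84 + 14*(6*(0*0 + 0)*(8 + (0*0 + 0))) = -84 + 14*(6*(0 + 0)*(8 + (0 + 0))) = -84 + 14*(6*0*(8 + 0)) = -84 + 14*(6*0*8) = -84 + 14*0 = -84 + 0 = -84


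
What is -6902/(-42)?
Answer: 493/3 ≈ 164.33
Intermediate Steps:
-6902/(-42) = -6902*(-1)/42 = -203*(-17/21) = 493/3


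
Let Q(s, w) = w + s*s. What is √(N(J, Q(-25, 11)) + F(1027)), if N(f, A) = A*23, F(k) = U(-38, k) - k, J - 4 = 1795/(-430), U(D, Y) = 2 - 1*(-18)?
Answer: √13621 ≈ 116.71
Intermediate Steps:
U(D, Y) = 20 (U(D, Y) = 2 + 18 = 20)
J = -15/86 (J = 4 + 1795/(-430) = 4 + 1795*(-1/430) = 4 - 359/86 = -15/86 ≈ -0.17442)
F(k) = 20 - k
Q(s, w) = w + s²
N(f, A) = 23*A
√(N(J, Q(-25, 11)) + F(1027)) = √(23*(11 + (-25)²) + (20 - 1*1027)) = √(23*(11 + 625) + (20 - 1027)) = √(23*636 - 1007) = √(14628 - 1007) = √13621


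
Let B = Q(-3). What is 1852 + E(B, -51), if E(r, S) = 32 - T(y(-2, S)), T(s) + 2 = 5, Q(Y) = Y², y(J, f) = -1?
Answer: 1881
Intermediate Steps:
T(s) = 3 (T(s) = -2 + 5 = 3)
B = 9 (B = (-3)² = 9)
E(r, S) = 29 (E(r, S) = 32 - 1*3 = 32 - 3 = 29)
1852 + E(B, -51) = 1852 + 29 = 1881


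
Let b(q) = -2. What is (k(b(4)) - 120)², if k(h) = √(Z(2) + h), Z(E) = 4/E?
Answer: 14400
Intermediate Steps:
k(h) = √(2 + h) (k(h) = √(4/2 + h) = √(4*(½) + h) = √(2 + h))
(k(b(4)) - 120)² = (√(2 - 2) - 120)² = (√0 - 120)² = (0 - 120)² = (-120)² = 14400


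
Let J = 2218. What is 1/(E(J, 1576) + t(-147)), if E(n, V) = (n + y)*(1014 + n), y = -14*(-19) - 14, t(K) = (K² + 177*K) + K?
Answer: 1/7978483 ≈ 1.2534e-7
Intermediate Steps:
t(K) = K² + 178*K
y = 252 (y = 266 - 14 = 252)
E(n, V) = (252 + n)*(1014 + n) (E(n, V) = (n + 252)*(1014 + n) = (252 + n)*(1014 + n))
1/(E(J, 1576) + t(-147)) = 1/((255528 + 2218² + 1266*2218) - 147*(178 - 147)) = 1/((255528 + 4919524 + 2807988) - 147*31) = 1/(7983040 - 4557) = 1/7978483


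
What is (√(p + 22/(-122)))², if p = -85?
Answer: -5196/61 ≈ -85.180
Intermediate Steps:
(√(p + 22/(-122)))² = (√(-85 + 22/(-122)))² = (√(-85 + 22*(-1/122)))² = (√(-85 - 11/61))² = (√(-5196/61))² = (2*I*√79239/61)² = -5196/61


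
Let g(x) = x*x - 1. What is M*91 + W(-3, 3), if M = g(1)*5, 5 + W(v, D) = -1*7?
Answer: -12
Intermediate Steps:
g(x) = -1 + x² (g(x) = x² - 1 = -1 + x²)
W(v, D) = -12 (W(v, D) = -5 - 1*7 = -5 - 7 = -12)
M = 0 (M = (-1 + 1²)*5 = (-1 + 1)*5 = 0*5 = 0)
M*91 + W(-3, 3) = 0*91 - 12 = 0 - 12 = -12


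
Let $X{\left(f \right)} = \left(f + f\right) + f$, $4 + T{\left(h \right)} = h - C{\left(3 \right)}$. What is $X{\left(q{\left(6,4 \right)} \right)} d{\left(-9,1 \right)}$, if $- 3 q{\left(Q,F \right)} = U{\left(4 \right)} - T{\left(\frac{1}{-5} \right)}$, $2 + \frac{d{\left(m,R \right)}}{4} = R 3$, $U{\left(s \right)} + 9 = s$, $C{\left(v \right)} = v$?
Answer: $- \frac{44}{5} \approx -8.8$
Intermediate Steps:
$U{\left(s \right)} = -9 + s$
$T{\left(h \right)} = -7 + h$ ($T{\left(h \right)} = -4 + \left(h - 3\right) = -4 + \left(-3 + h\right) = -7 + h$)
$d{\left(m,R \right)} = -8 + 12 R$ ($d{\left(m,R \right)} = -8 + 4 R 3 = -8 + 4 \cdot 3 R = -8 + 12 R$)
$q{\left(Q,F \right)} = - \frac{11}{15}$ ($q{\left(Q,F \right)} = - \frac{\left(-9 + 4\right) - \left(-7 + \frac{1}{-5}\right)}{3} = - \frac{-5 - \left(-7 - \frac{1}{5}\right)}{3} = - \frac{-5 - - \frac{36}{5}}{3} = - \frac{-5 + \frac{36}{5}}{3} = \left(- \frac{1}{3}\right) \frac{11}{5} = - \frac{11}{15}$)
$X{\left(f \right)} = 3 f$ ($X{\left(f \right)} = 2 f + f = 3 f$)
$X{\left(q{\left(6,4 \right)} \right)} d{\left(-9,1 \right)} = 3 \left(- \frac{11}{15}\right) \left(-8 + 12 \cdot 1\right) = - \frac{11 \left(-8 + 12\right)}{5} = \left(- \frac{11}{5}\right) 4 = - \frac{44}{5}$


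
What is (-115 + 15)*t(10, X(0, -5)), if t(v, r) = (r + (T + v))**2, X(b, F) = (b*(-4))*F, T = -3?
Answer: -4900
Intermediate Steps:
X(b, F) = -4*F*b (X(b, F) = (-4*b)*F = -4*F*b)
t(v, r) = (-3 + r + v)**2 (t(v, r) = (r + (-3 + v))**2 = (-3 + r + v)**2)
(-115 + 15)*t(10, X(0, -5)) = (-115 + 15)*(-3 - 4*(-5)*0 + 10)**2 = -100*(-3 + 0 + 10)**2 = -100*7**2 = -100*49 = -4900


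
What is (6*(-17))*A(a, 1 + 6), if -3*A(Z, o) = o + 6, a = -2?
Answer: 442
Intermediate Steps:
A(Z, o) = -2 - o/3 (A(Z, o) = -(o + 6)/3 = -(6 + o)/3 = -2 - o/3)
(6*(-17))*A(a, 1 + 6) = (6*(-17))*(-2 - (1 + 6)/3) = -102*(-2 - ⅓*7) = -102*(-2 - 7/3) = -102*(-13/3) = 442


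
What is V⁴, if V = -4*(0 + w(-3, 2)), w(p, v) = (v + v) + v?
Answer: 331776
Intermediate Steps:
w(p, v) = 3*v (w(p, v) = 2*v + v = 3*v)
V = -24 (V = -4*(0 + 3*2) = -4*(0 + 6) = -4*6 = -24)
V⁴ = (-24)⁴ = 331776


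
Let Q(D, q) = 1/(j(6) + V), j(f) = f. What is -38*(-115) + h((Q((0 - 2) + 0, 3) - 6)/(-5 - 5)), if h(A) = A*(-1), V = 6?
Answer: 524329/120 ≈ 4369.4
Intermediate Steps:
Q(D, q) = 1/12 (Q(D, q) = 1/(6 + 6) = 1/12)
h(A) = -A
-38*(-115) + h((Q((0 - 2) + 0, 3) - 6)/(-5 - 5)) = -38*(-115) - (1/12 - 6)/(-5 - 5) = 4370 - (-71)/(12*(-10)) = 4370 - (-71)*(-1)/(12*10) = 4370 - 1*71/120 = 4370 - 71/120 = 524329/120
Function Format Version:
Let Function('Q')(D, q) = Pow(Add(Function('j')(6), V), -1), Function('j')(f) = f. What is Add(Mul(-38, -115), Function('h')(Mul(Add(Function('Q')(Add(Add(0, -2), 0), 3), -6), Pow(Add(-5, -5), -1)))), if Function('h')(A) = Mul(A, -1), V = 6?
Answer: Rational(524329, 120) ≈ 4369.4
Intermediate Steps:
Function('Q')(D, q) = Rational(1, 12) (Function('Q')(D, q) = Pow(Add(6, 6), -1) = Pow(12, -1) = Rational(1, 12))
Function('h')(A) = Mul(-1, A)
Add(Mul(-38, -115), Function('h')(Mul(Add(Function('Q')(Add(Add(0, -2), 0), 3), -6), Pow(Add(-5, -5), -1)))) = Add(Mul(-38, -115), Mul(-1, Mul(Add(Rational(1, 12), -6), Pow(Add(-5, -5), -1)))) = Add(4370, Mul(-1, Mul(Rational(-71, 12), Pow(-10, -1)))) = Add(4370, Mul(-1, Mul(Rational(-71, 12), Rational(-1, 10)))) = Add(4370, Mul(-1, Rational(71, 120))) = Add(4370, Rational(-71, 120)) = Rational(524329, 120)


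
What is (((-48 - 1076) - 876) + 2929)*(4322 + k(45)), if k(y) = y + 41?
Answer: 4095032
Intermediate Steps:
k(y) = 41 + y
(((-48 - 1076) - 876) + 2929)*(4322 + k(45)) = (((-48 - 1076) - 876) + 2929)*(4322 + (41 + 45)) = ((-1124 - 876) + 2929)*(4322 + 86) = (-2000 + 2929)*4408 = 929*4408 = 4095032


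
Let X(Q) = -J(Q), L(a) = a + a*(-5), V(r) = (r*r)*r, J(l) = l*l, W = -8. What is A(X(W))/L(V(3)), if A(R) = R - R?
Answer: 0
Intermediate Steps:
J(l) = l²
V(r) = r³ (V(r) = r²*r = r³)
L(a) = -4*a (L(a) = a - 5*a = -4*a)
X(Q) = -Q²
A(R) = 0
A(X(W))/L(V(3)) = 0/((-4*3³)) = 0/((-4*27)) = 0/(-108) = 0*(-1/108) = 0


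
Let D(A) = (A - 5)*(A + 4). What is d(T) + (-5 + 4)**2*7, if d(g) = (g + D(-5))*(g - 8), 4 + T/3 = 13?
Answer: 710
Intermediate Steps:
T = 27 (T = -12 + 3*13 = -12 + 39 = 27)
D(A) = (-5 + A)*(4 + A)
d(g) = (-8 + g)*(10 + g) (d(g) = (g + (-20 + (-5)**2 - 1*(-5)))*(g - 8) = (g + (-20 + 25 + 5))*(-8 + g) = (g + 10)*(-8 + g) = (10 + g)*(-8 + g) = (-8 + g)*(10 + g))
d(T) + (-5 + 4)**2*7 = (-80 + 27**2 + 2*27) + (-5 + 4)**2*7 = (-80 + 729 + 54) + (-1)**2*7 = 703 + 1*7 = 703 + 7 = 710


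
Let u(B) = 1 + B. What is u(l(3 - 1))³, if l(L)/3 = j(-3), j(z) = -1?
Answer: -8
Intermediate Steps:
l(L) = -3 (l(L) = 3*(-1) = -3)
u(l(3 - 1))³ = (1 - 3)³ = (-2)³ = -8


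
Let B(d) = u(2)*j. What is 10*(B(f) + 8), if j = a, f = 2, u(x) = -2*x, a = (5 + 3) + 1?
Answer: -280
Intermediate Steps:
a = 9 (a = 8 + 1 = 9)
j = 9
B(d) = -36 (B(d) = -2*2*9 = -4*9 = -36)
10*(B(f) + 8) = 10*(-36 + 8) = 10*(-28) = -280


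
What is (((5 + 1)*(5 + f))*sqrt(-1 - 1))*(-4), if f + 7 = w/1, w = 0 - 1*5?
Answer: 168*I*sqrt(2) ≈ 237.59*I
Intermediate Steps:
w = -5 (w = 0 - 5 = -5)
f = -12 (f = -7 - 5/1 = -7 - 5*1 = -7 - 5 = -12)
(((5 + 1)*(5 + f))*sqrt(-1 - 1))*(-4) = (((5 + 1)*(5 - 12))*sqrt(-1 - 1))*(-4) = ((6*(-7))*sqrt(-2))*(-4) = -42*I*sqrt(2)*(-4) = 168*I*sqrt(2)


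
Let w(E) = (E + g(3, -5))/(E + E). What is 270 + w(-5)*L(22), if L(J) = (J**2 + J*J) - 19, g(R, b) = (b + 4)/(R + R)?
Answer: 45619/60 ≈ 760.32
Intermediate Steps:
g(R, b) = (4 + b)/(2*R) (g(R, b) = (4 + b)/((2*R)) = (4 + b)*(1/(2*R)) = (4 + b)/(2*R))
L(J) = -19 + 2*J**2 (L(J) = (J**2 + J**2) - 19 = 2*J**2 - 19 = -19 + 2*J**2)
w(E) = (-1/6 + E)/(2*E) (w(E) = (E + (1/2)*(4 - 5)/3)/(E + E) = (E + (1/2)*(1/3)*(-1))/((2*E)) = (E - 1/6)*(1/(2*E)) = (-1/6 + E)*(1/(2*E)) = (-1/6 + E)/(2*E))
270 + w(-5)*L(22) = 270 + ((1/12)*(-1 + 6*(-5))/(-5))*(-19 + 2*22**2) = 270 + ((1/12)*(-1/5)*(-1 - 30))*(-19 + 2*484) = 270 + ((1/12)*(-1/5)*(-31))*(-19 + 968) = 270 + (31/60)*949 = 270 + 29419/60 = 45619/60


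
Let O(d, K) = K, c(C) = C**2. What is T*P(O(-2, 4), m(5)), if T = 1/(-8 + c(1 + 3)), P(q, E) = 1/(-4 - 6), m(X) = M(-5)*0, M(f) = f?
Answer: -1/80 ≈ -0.012500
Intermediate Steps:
m(X) = 0 (m(X) = -5*0 = 0)
P(q, E) = -1/10 (P(q, E) = 1/(-10) = -1/10)
T = 1/8 (T = 1/(-8 + (1 + 3)**2) = 1/(-8 + 4**2) = 1/(-8 + 16) = 1/8 ≈ 0.12500)
T*P(O(-2, 4), m(5)) = (1/8)*(-1/10) = -1/80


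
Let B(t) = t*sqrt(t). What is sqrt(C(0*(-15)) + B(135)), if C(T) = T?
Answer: 9*375**(1/4) ≈ 39.605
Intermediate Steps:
B(t) = t**(3/2)
sqrt(C(0*(-15)) + B(135)) = sqrt(0*(-15) + 135**(3/2)) = sqrt(0 + 405*sqrt(15)) = sqrt(405*sqrt(15)) = 9*3**(1/4)*5**(3/4)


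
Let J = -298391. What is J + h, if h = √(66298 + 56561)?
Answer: -298391 + 3*√13651 ≈ -2.9804e+5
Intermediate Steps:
h = 3*√13651 (h = √122859 = 3*√13651 ≈ 350.51)
J + h = -298391 + 3*√13651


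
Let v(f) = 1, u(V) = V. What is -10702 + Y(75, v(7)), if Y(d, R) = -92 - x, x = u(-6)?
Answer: -10788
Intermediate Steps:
x = -6
Y(d, R) = -86 (Y(d, R) = -92 - 1*(-6) = -92 + 6 = -86)
-10702 + Y(75, v(7)) = -10702 - 86 = -10788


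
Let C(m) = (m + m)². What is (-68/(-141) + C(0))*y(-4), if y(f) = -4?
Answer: -272/141 ≈ -1.9291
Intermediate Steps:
C(m) = 4*m² (C(m) = (2*m)² = 4*m²)
(-68/(-141) + C(0))*y(-4) = (-68/(-141) + 4*0²)*(-4) = (-68*(-1/141) + 4*0)*(-4) = (68/141 + 0)*(-4) = (68/141)*(-4) = -272/141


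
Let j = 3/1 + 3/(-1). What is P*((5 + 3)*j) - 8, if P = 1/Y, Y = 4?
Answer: -8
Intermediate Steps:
j = 0 (j = 3*1 + 3*(-1) = 3 - 3 = 0)
P = ¼ (P = 1/4 = ¼ ≈ 0.25000)
P*((5 + 3)*j) - 8 = ((5 + 3)*0)/4 - 8 = (8*0)/4 - 8 = (¼)*0 - 8 = 0 - 8 = -8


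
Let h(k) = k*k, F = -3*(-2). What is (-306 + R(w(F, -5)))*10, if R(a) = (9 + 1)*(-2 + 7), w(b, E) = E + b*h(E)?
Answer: -2560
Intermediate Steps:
F = 6
h(k) = k²
w(b, E) = E + b*E²
R(a) = 50 (R(a) = 10*5 = 50)
(-306 + R(w(F, -5)))*10 = (-306 + 50)*10 = -256*10 = -2560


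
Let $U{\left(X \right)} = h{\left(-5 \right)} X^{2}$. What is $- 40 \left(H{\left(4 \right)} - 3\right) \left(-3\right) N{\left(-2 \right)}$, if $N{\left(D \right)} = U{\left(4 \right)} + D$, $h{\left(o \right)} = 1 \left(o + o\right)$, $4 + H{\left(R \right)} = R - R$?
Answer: $136080$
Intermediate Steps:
$H{\left(R \right)} = -4$ ($H{\left(R \right)} = -4 + \left(R - R\right) = -4 + 0 = -4$)
$h{\left(o \right)} = 2 o$ ($h{\left(o \right)} = 1 \cdot 2 o = 2 o$)
$U{\left(X \right)} = - 10 X^{2}$ ($U{\left(X \right)} = 2 \left(-5\right) X^{2} = - 10 X^{2}$)
$N{\left(D \right)} = -160 + D$ ($N{\left(D \right)} = - 10 \cdot 4^{2} + D = \left(-10\right) 16 + D = -160 + D$)
$- 40 \left(H{\left(4 \right)} - 3\right) \left(-3\right) N{\left(-2 \right)} = - 40 \left(-4 - 3\right) \left(-3\right) \left(-160 - 2\right) = - 40 \left(\left(-7\right) \left(-3\right)\right) \left(-162\right) = \left(-40\right) 21 \left(-162\right) = \left(-840\right) \left(-162\right) = 136080$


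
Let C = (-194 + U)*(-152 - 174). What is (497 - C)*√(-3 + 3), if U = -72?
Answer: 0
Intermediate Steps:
C = 86716 (C = (-194 - 72)*(-152 - 174) = -266*(-326) = 86716)
(497 - C)*√(-3 + 3) = (497 - 1*86716)*√(-3 + 3) = (497 - 86716)*√0 = -86219*0 = 0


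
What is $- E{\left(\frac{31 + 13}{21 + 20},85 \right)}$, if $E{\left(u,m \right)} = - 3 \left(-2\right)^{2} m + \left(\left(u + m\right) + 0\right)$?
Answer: $\frac{38291}{41} \approx 933.93$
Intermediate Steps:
$E{\left(u,m \right)} = u - 11 m$ ($E{\left(u,m \right)} = - 3 \cdot 4 m + \left(\left(m + u\right) + 0\right) = - 12 m + \left(m + u\right) = u - 11 m$)
$- E{\left(\frac{31 + 13}{21 + 20},85 \right)} = - (\frac{31 + 13}{21 + 20} - 935) = - (\frac{44}{41} - 935) = \left(-1\right) \left(- \frac{38291}{41}\right) = \frac{38291}{41}$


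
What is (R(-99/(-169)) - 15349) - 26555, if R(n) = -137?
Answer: -42041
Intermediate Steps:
(R(-99/(-169)) - 15349) - 26555 = (-137 - 15349) - 26555 = -15486 - 26555 = -42041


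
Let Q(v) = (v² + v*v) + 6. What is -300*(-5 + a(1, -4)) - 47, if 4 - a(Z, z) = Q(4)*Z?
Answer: 11653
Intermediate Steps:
Q(v) = 6 + 2*v² (Q(v) = (v² + v²) + 6 = 2*v² + 6 = 6 + 2*v²)
a(Z, z) = 4 - 38*Z (a(Z, z) = 4 - (6 + 2*4²)*Z = 4 - (6 + 2*16)*Z = 4 - (6 + 32)*Z = 4 - 38*Z)
-300*(-5 + a(1, -4)) - 47 = -300*(-5 + (4 - 38*1)) - 47 = -300*(-5 + (4 - 38)) - 47 = -300*(-5 - 34) - 47 = -300*(-39) - 47 = -50*(-234) - 47 = 11700 - 47 = 11653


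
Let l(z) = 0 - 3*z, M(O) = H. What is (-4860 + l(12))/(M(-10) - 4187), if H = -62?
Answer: 4896/4249 ≈ 1.1523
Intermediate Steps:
M(O) = -62
l(z) = -3*z
(-4860 + l(12))/(M(-10) - 4187) = (-4860 - 3*12)/(-62 - 4187) = (-4860 - 36)/(-4249) = -4896*(-1/4249) = 4896/4249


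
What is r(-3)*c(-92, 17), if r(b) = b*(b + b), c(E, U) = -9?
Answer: -162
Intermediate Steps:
r(b) = 2*b² (r(b) = b*(2*b) = 2*b²)
r(-3)*c(-92, 17) = (2*(-3)²)*(-9) = (2*9)*(-9) = 18*(-9) = -162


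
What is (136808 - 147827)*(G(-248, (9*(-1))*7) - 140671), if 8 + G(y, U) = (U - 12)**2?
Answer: 1488160026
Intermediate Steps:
G(y, U) = -8 + (-12 + U)**2 (G(y, U) = -8 + (U - 12)**2 = -8 + (-12 + U)**2)
(136808 - 147827)*(G(-248, (9*(-1))*7) - 140671) = (136808 - 147827)*((-8 + (-12 + (9*(-1))*7)**2) - 140671) = -11019*((-8 + (-12 - 9*7)**2) - 140671) = -11019*((-8 + (-12 - 63)**2) - 140671) = -11019*((-8 + (-75)**2) - 140671) = -11019*((-8 + 5625) - 140671) = -11019*(5617 - 140671) = -11019*(-135054) = 1488160026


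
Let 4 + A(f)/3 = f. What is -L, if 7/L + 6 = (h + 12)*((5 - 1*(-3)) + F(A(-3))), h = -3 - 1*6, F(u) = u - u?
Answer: -7/18 ≈ -0.38889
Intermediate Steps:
A(f) = -12 + 3*f
F(u) = 0
h = -9 (h = -3 - 6 = -9)
L = 7/18 (L = 7/(-6 + (-9 + 12)*((5 - 1*(-3)) + 0)) = 7/(-6 + 3*((5 + 3) + 0)) = 7/(-6 + 3*(8 + 0)) = 7/(-6 + 3*8) = 7/(-6 + 24) = 7/18 ≈ 0.38889)
-L = -1*7/18 = -7/18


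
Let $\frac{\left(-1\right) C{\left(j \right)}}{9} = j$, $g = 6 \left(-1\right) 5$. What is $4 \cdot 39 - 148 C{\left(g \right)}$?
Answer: $-39804$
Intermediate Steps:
$g = -30$ ($g = \left(-6\right) 5 = -30$)
$C{\left(j \right)} = - 9 j$
$4 \cdot 39 - 148 C{\left(g \right)} = 4 \cdot 39 - 148 \left(\left(-9\right) \left(-30\right)\right) = 156 - 39960 = -39804$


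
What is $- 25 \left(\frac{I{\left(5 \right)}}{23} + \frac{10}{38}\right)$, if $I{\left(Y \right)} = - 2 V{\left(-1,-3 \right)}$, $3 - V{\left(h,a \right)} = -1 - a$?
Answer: $- \frac{1925}{437} \approx -4.405$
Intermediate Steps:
$V{\left(h,a \right)} = 4 + a$ ($V{\left(h,a \right)} = 3 - \left(-1 - a\right) = 3 + \left(1 + a\right) = 4 + a$)
$I{\left(Y \right)} = -2$ ($I{\left(Y \right)} = - 2 \left(4 - 3\right) = \left(-2\right) 1 = -2$)
$- 25 \left(\frac{I{\left(5 \right)}}{23} + \frac{10}{38}\right) = - 25 \left(- \frac{2}{23} + \frac{10}{38}\right) = - 25 \left(\left(-2\right) \frac{1}{23} + 10 \cdot \frac{1}{38}\right) = - 25 \left(- \frac{2}{23} + \frac{5}{19}\right) = \left(-25\right) \frac{77}{437} = - \frac{1925}{437}$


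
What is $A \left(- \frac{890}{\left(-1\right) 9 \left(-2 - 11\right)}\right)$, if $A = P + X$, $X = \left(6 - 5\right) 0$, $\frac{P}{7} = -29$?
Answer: $\frac{180670}{117} \approx 1544.2$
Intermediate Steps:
$P = -203$ ($P = 7 \left(-29\right) = -203$)
$X = 0$ ($X = 1 \cdot 0 = 0$)
$A = -203$ ($A = -203 + 0 = -203$)
$A \left(- \frac{890}{\left(-1\right) 9 \left(-2 - 11\right)}\right) = - 203 \left(- \frac{890}{\left(-1\right) 9 \left(-2 - 11\right)}\right) = - 203 \left(- \frac{890}{\left(-1\right) 9 \left(-13\right)}\right) = - 203 \left(- \frac{890}{\left(-1\right) \left(-117\right)}\right) = - 203 \left(- \frac{890}{117}\right) = - 203 \left(\left(-890\right) \frac{1}{117}\right) = \left(-203\right) \left(- \frac{890}{117}\right) = \frac{180670}{117}$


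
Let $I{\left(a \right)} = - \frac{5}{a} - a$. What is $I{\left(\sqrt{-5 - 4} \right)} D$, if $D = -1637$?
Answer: $\frac{6548 i}{3} \approx 2182.7 i$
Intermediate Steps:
$I{\left(a \right)} = - a - \frac{5}{a}$
$I{\left(\sqrt{-5 - 4} \right)} D = \left(- \sqrt{-5 - 4} - \frac{5}{\sqrt{-5 - 4}}\right) \left(-1637\right) = \left(- \sqrt{-9} - \frac{5}{\sqrt{-9}}\right) \left(-1637\right) = \left(- 3 i - \frac{5}{3 i}\right) \left(-1637\right) = \left(- 3 i - 5 \left(- \frac{i}{3}\right)\right) \left(-1637\right) = \left(- 3 i + \frac{5 i}{3}\right) \left(-1637\right) = - \frac{4 i}{3} \left(-1637\right) = \frac{6548 i}{3}$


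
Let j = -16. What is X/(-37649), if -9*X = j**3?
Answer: -4096/338841 ≈ -0.012088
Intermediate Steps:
X = 4096/9 (X = -1/9*(-16)**3 = -1/9*(-4096) = 4096/9 ≈ 455.11)
X/(-37649) = (4096/9)/(-37649) = (4096/9)*(-1/37649) = -4096/338841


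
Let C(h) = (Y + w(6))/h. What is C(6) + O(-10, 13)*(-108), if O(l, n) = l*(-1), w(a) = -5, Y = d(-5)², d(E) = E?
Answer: -3230/3 ≈ -1076.7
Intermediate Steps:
Y = 25 (Y = (-5)² = 25)
O(l, n) = -l
C(h) = 20/h (C(h) = (25 - 5)/h = 20/h)
C(6) + O(-10, 13)*(-108) = 20/6 - 1*(-10)*(-108) = 20*(⅙) + 10*(-108) = 10/3 - 1080 = -3230/3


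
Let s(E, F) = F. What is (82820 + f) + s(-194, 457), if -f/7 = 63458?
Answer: -360929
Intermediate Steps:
f = -444206 (f = -7*63458 = -444206)
(82820 + f) + s(-194, 457) = (82820 - 444206) + 457 = -361386 + 457 = -360929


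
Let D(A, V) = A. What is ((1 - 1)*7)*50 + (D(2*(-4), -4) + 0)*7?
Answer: -56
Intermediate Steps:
((1 - 1)*7)*50 + (D(2*(-4), -4) + 0)*7 = ((1 - 1)*7)*50 + (2*(-4) + 0)*7 = (0*7)*50 + (-8 + 0)*7 = 0*50 - 8*7 = 0 - 56 = -56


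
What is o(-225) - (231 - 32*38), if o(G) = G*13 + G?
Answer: -2165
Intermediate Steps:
o(G) = 14*G (o(G) = 13*G + G = 14*G)
o(-225) - (231 - 32*38) = 14*(-225) - (231 - 32*38) = -3150 - (231 - 1216) = -3150 - 1*(-985) = -3150 + 985 = -2165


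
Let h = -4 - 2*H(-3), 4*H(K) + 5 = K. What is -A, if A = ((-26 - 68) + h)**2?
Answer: -8836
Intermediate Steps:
H(K) = -5/4 + K/4
h = 0 (h = -4 - 2*(-5/4 + (1/4)*(-3)) = -4 - 2*(-5/4 - 3/4) = -4 - 2*(-2) = -4 + 4 = 0)
A = 8836 (A = ((-26 - 68) + 0)**2 = (-94 + 0)**2 = (-94)**2 = 8836)
-A = -1*8836 = -8836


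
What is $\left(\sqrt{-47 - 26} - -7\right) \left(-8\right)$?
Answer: $-56 - 8 i \sqrt{73} \approx -56.0 - 68.352 i$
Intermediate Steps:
$\left(\sqrt{-47 - 26} - -7\right) \left(-8\right) = \left(\sqrt{-73} + 7\right) \left(-8\right) = \left(i \sqrt{73} + 7\right) \left(-8\right) = \left(7 + i \sqrt{73}\right) \left(-8\right) = -56 - 8 i \sqrt{73}$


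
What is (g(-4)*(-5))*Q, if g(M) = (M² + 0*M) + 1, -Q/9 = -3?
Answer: -2295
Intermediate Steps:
Q = 27 (Q = -9*(-3) = 27)
g(M) = 1 + M² (g(M) = (M² + 0) + 1 = M² + 1 = 1 + M²)
(g(-4)*(-5))*Q = ((1 + (-4)²)*(-5))*27 = ((1 + 16)*(-5))*27 = (17*(-5))*27 = -85*27 = -2295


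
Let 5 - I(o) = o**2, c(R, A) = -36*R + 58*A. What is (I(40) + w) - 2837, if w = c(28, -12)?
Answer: -6136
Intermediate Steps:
w = -1704 (w = -36*28 + 58*(-12) = -1008 - 696 = -1704)
I(o) = 5 - o**2
(I(40) + w) - 2837 = ((5 - 1*40**2) - 1704) - 2837 = ((5 - 1*1600) - 1704) - 2837 = ((5 - 1600) - 1704) - 2837 = (-1595 - 1704) - 2837 = -3299 - 2837 = -6136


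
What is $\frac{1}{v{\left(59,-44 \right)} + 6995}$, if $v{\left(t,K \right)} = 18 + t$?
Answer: $\frac{1}{7072} \approx 0.0001414$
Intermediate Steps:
$\frac{1}{v{\left(59,-44 \right)} + 6995} = \frac{1}{\left(18 + 59\right) + 6995} = \frac{1}{77 + 6995} = \frac{1}{7072}$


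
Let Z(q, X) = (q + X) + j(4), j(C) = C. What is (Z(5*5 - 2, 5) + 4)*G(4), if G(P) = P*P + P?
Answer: 720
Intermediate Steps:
G(P) = P + P**2 (G(P) = P**2 + P = P + P**2)
Z(q, X) = 4 + X + q (Z(q, X) = (q + X) + 4 = (X + q) + 4 = 4 + X + q)
(Z(5*5 - 2, 5) + 4)*G(4) = ((4 + 5 + (5*5 - 2)) + 4)*(4*(1 + 4)) = ((4 + 5 + (25 - 2)) + 4)*(4*5) = ((4 + 5 + 23) + 4)*20 = (32 + 4)*20 = 36*20 = 720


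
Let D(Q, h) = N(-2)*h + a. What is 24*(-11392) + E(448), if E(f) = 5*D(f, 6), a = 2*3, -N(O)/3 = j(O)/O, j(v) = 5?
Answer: -273153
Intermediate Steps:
N(O) = -15/O
a = 6
D(Q, h) = 6 + 15*h/2 (D(Q, h) = (-15/(-2))*h + 6 = (-15*(-½))*h + 6 = 15*h/2 + 6 = 6 + 15*h/2)
E(f) = 255 (E(f) = 5*(6 + (15/2)*6) = 5*(6 + 45) = 5*51 = 255)
24*(-11392) + E(448) = 24*(-11392) + 255 = -273408 + 255 = -273153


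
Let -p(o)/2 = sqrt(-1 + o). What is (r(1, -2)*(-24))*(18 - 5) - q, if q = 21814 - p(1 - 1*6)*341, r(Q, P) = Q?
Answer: -22126 - 682*I*sqrt(6) ≈ -22126.0 - 1670.6*I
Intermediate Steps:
p(o) = -2*sqrt(-1 + o)
q = 21814 + 682*I*sqrt(6) (q = 21814 - (-2*sqrt(-1 + (1 - 1*6)))*341 = 21814 - (-2*sqrt(-1 + (1 - 6)))*341 = 21814 - (-2*sqrt(-1 - 5))*341 = 21814 - (-2*I*sqrt(6))*341 = 21814 - (-682)*I*sqrt(6) = 21814 + 682*I*sqrt(6) ≈ 21814.0 + 1670.6*I)
(r(1, -2)*(-24))*(18 - 5) - q = (1*(-24))*(18 - 5) - (21814 + 682*I*sqrt(6)) = -24*13 + (-21814 - 682*I*sqrt(6)) = -312 + (-21814 - 682*I*sqrt(6)) = -22126 - 682*I*sqrt(6)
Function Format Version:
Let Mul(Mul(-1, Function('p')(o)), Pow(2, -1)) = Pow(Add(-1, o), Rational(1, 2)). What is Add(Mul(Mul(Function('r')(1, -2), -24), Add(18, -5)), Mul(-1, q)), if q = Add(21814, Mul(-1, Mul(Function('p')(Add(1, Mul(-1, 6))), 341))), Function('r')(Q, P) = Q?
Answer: Add(-22126, Mul(-682, I, Pow(6, Rational(1, 2)))) ≈ Add(-22126., Mul(-1670.6, I))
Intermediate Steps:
Function('p')(o) = Mul(-2, Pow(Add(-1, o), Rational(1, 2)))
q = Add(21814, Mul(682, I, Pow(6, Rational(1, 2)))) (q = Add(21814, Mul(-1, Mul(Mul(-2, Pow(Add(-1, Add(1, Mul(-1, 6))), Rational(1, 2))), 341))) = Add(21814, Mul(-1, Mul(Mul(-2, Pow(Add(-1, Add(1, -6)), Rational(1, 2))), 341))) = Add(21814, Mul(-1, Mul(Mul(-2, Pow(Add(-1, -5), Rational(1, 2))), 341))) = Add(21814, Mul(-1, Mul(Mul(-2, Pow(-6, Rational(1, 2))), 341))) = Add(21814, Mul(-1, Mul(Mul(-2, Mul(I, Pow(6, Rational(1, 2)))), 341))) = Add(21814, Mul(-1, Mul(Mul(-2, I, Pow(6, Rational(1, 2))), 341))) = Add(21814, Mul(-1, Mul(-682, I, Pow(6, Rational(1, 2))))) = Add(21814, Mul(682, I, Pow(6, Rational(1, 2)))) ≈ Add(21814., Mul(1670.6, I)))
Add(Mul(Mul(Function('r')(1, -2), -24), Add(18, -5)), Mul(-1, q)) = Add(Mul(Mul(1, -24), Add(18, -5)), Mul(-1, Add(21814, Mul(682, I, Pow(6, Rational(1, 2)))))) = Add(Mul(-24, 13), Add(-21814, Mul(-682, I, Pow(6, Rational(1, 2))))) = Add(-312, Add(-21814, Mul(-682, I, Pow(6, Rational(1, 2))))) = Add(-22126, Mul(-682, I, Pow(6, Rational(1, 2))))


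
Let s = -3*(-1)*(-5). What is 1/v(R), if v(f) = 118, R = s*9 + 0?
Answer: 1/118 ≈ 0.0084746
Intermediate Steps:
s = -15 (s = 3*(-5) = -15)
R = -135 (R = -15*9 + 0 = -135 + 0 = -135)
1/v(R) = 1/118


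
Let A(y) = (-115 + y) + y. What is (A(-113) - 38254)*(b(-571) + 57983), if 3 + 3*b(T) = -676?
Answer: -2229118550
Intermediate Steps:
b(T) = -679/3 (b(T) = -1 + (⅓)*(-676) = -1 - 676/3 = -679/3)
A(y) = -115 + 2*y
(A(-113) - 38254)*(b(-571) + 57983) = ((-115 + 2*(-113)) - 38254)*(-679/3 + 57983) = ((-115 - 226) - 38254)*(173270/3) = (-341 - 38254)*(173270/3) = -38595*173270/3 = -2229118550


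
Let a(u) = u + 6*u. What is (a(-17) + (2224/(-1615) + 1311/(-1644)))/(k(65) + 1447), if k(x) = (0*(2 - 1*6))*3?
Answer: -107241887/1280623940 ≈ -0.083742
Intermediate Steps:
a(u) = 7*u
k(x) = 0 (k(x) = (0*(2 - 6))*3 = (0*(-4))*3 = 0*3 = 0)
(a(-17) + (2224/(-1615) + 1311/(-1644)))/(k(65) + 1447) = (7*(-17) + (2224/(-1615) + 1311/(-1644)))/(0 + 1447) = (-119 + (2224*(-1/1615) + 1311*(-1/1644)))/1447 = (-119 + (-2224/1615 - 437/548))*(1/1447) = (-119 - 1924507/885020)*(1/1447) = -107241887/885020*1/1447 = -107241887/1280623940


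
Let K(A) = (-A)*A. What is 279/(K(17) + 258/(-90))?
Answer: -4185/4378 ≈ -0.95592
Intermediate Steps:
K(A) = -A²
279/(K(17) + 258/(-90)) = 279/(-1*17² + 258/(-90)) = 279/(-1*289 + 258*(-1/90)) = 279/(-289 - 43/15) = 279/(-4378/15) = 279*(-15/4378) = -4185/4378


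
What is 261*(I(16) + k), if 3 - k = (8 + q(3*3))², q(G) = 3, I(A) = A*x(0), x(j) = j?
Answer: -30798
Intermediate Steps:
I(A) = 0 (I(A) = A*0 = 0)
k = -118 (k = 3 - (8 + 3)² = 3 - 1*11² = 3 - 1*121 = 3 - 121 = -118)
261*(I(16) + k) = 261*(0 - 118) = 261*(-118) = -30798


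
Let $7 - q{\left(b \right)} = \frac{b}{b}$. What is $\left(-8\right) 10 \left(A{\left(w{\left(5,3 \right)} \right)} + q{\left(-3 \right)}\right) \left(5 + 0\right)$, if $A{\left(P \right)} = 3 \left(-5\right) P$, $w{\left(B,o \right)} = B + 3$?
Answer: $45600$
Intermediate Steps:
$w{\left(B,o \right)} = 3 + B$
$q{\left(b \right)} = 6$ ($q{\left(b \right)} = 7 - \frac{b}{b} = 7 - 1 = 6$)
$A{\left(P \right)} = - 15 P$
$\left(-8\right) 10 \left(A{\left(w{\left(5,3 \right)} \right)} + q{\left(-3 \right)}\right) \left(5 + 0\right) = \left(-8\right) 10 \left(- 15 \left(3 + 5\right) + 6\right) \left(5 + 0\right) = - 80 \left(\left(-15\right) 8 + 6\right) 5 = - 80 \left(-120 + 6\right) 5 = - 80 \left(\left(-114\right) 5\right) = \left(-80\right) \left(-570\right) = 45600$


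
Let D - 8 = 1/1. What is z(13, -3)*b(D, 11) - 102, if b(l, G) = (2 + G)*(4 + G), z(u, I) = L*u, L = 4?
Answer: 10038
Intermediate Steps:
D = 9 (D = 8 + 1/1 = 8 + 1 = 9)
z(u, I) = 4*u
z(13, -3)*b(D, 11) - 102 = (4*13)*(8 + 11**2 + 6*11) - 102 = 52*(8 + 121 + 66) - 102 = 52*195 - 102 = 10140 - 102 = 10038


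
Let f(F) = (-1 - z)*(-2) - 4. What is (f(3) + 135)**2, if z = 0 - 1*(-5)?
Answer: 20449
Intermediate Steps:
z = 5 (z = 0 + 5 = 5)
f(F) = 8 (f(F) = (-1 - 1*5)*(-2) - 4 = (-1 - 5)*(-2) - 4 = -6*(-2) - 4 = 12 - 4 = 8)
(f(3) + 135)**2 = (8 + 135)**2 = 143**2 = 20449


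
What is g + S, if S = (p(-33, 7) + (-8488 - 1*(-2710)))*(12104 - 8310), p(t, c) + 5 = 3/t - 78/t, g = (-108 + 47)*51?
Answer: -241287093/11 ≈ -2.1935e+7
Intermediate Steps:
g = -3111 (g = -61*51 = -3111)
p(t, c) = -5 - 75/t (p(t, c) = -5 + (3/t - 78/t) = -5 - 75/t)
S = -241252872/11 (S = ((-5 - 75/(-33)) + (-8488 - 1*(-2710)))*(12104 - 8310) = ((-5 - 75*(-1/33)) + (-8488 + 2710))*3794 = ((-5 + 25/11) - 5778)*3794 = (-30/11 - 5778)*3794 = -63588/11*3794 = -241252872/11 ≈ -2.1932e+7)
g + S = -3111 - 241252872/11 = -241287093/11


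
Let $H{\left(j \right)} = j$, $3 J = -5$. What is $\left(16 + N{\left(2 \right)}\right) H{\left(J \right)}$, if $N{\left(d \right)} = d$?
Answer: $-30$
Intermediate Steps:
$J = - \frac{5}{3}$ ($J = \frac{1}{3} \left(-5\right) = - \frac{5}{3} \approx -1.6667$)
$\left(16 + N{\left(2 \right)}\right) H{\left(J \right)} = \left(16 + 2\right) \left(- \frac{5}{3}\right) = 18 \left(- \frac{5}{3}\right) = -30$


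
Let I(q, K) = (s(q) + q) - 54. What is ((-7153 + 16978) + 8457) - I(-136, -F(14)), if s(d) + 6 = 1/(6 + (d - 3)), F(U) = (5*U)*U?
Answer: 2457575/133 ≈ 18478.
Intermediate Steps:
F(U) = 5*U**2
s(d) = -6 + 1/(3 + d) (s(d) = -6 + 1/(6 + (d - 3)) = -6 + 1/(6 + (-3 + d)) = -6 + 1/(3 + d))
I(q, K) = -54 + q + (-17 - 6*q)/(3 + q) (I(q, K) = ((-17 - 6*q)/(3 + q) + q) - 54 = (q + (-17 - 6*q)/(3 + q)) - 54 = -54 + q + (-17 - 6*q)/(3 + q))
((-7153 + 16978) + 8457) - I(-136, -F(14)) = ((-7153 + 16978) + 8457) - (-179 + (-136)**2 - 57*(-136))/(3 - 136) = (9825 + 8457) - (-179 + 18496 + 7752)/(-133) = 18282 - (-1)*26069/133 = 18282 - 1*(-26069/133) = 18282 + 26069/133 = 2457575/133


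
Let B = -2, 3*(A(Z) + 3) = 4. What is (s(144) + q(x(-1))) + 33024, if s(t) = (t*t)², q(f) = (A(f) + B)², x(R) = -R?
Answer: 3870132601/9 ≈ 4.3001e+8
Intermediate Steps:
A(Z) = -5/3 (A(Z) = -3 + (⅓)*4 = -3 + 4/3 = -5/3)
q(f) = 121/9 (q(f) = (-5/3 - 2)² = (-11/3)² = 121/9)
s(t) = t⁴ (s(t) = (t²)² = t⁴)
(s(144) + q(x(-1))) + 33024 = (144⁴ + 121/9) + 33024 = (429981696 + 121/9) + 33024 = 3869835385/9 + 33024 = 3870132601/9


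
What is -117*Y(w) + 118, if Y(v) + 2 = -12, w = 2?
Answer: 1756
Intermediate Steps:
Y(v) = -14 (Y(v) = -2 - 12 = -14)
-117*Y(w) + 118 = -117*(-14) + 118 = 1638 + 118 = 1756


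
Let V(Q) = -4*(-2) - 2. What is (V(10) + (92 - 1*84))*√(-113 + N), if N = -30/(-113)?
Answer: 14*I*√1439507/113 ≈ 148.65*I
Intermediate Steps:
V(Q) = 6 (V(Q) = 8 - 2 = 6)
N = 30/113 (N = -30*(-1/113) = 30/113 ≈ 0.26549)
(V(10) + (92 - 1*84))*√(-113 + N) = (6 + (92 - 1*84))*√(-113 + 30/113) = (6 + (92 - 84))*√(-12739/113) = (6 + 8)*(I*√1439507/113) = 14*(I*√1439507/113) = 14*I*√1439507/113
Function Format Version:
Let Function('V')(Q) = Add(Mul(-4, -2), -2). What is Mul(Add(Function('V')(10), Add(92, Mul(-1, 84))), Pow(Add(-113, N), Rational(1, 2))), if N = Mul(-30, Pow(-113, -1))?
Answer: Mul(Rational(14, 113), I, Pow(1439507, Rational(1, 2))) ≈ Mul(148.65, I)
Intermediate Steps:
Function('V')(Q) = 6 (Function('V')(Q) = Add(8, -2) = 6)
N = Rational(30, 113) (N = Mul(-30, Rational(-1, 113)) = Rational(30, 113) ≈ 0.26549)
Mul(Add(Function('V')(10), Add(92, Mul(-1, 84))), Pow(Add(-113, N), Rational(1, 2))) = Mul(Add(6, Add(92, Mul(-1, 84))), Pow(Add(-113, Rational(30, 113)), Rational(1, 2))) = Mul(Add(6, Add(92, -84)), Pow(Rational(-12739, 113), Rational(1, 2))) = Mul(Add(6, 8), Mul(Rational(1, 113), I, Pow(1439507, Rational(1, 2)))) = Mul(14, Mul(Rational(1, 113), I, Pow(1439507, Rational(1, 2)))) = Mul(Rational(14, 113), I, Pow(1439507, Rational(1, 2)))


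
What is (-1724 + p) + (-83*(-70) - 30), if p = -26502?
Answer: -22446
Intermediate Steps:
(-1724 + p) + (-83*(-70) - 30) = (-1724 - 26502) + (-83*(-70) - 30) = -28226 + (5810 - 30) = -28226 + 5780 = -22446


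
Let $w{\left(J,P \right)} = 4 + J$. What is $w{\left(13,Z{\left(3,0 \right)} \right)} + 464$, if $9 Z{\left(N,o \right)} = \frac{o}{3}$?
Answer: $481$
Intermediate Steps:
$Z{\left(N,o \right)} = \frac{o}{27}$ ($Z{\left(N,o \right)} = \frac{o \frac{1}{3}}{9} = \frac{\frac{1}{3} o}{9} = \frac{o}{27}$)
$w{\left(13,Z{\left(3,0 \right)} \right)} + 464 = \left(4 + 13\right) + 464 = 17 + 464 = 481$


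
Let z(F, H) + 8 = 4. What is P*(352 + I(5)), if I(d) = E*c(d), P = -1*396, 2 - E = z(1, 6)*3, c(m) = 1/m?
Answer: -702504/5 ≈ -1.4050e+5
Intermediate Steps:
z(F, H) = -4 (z(F, H) = -8 + 4 = -4)
c(m) = 1/m
E = 14 (E = 2 - (-4)*3 = 2 - 1*(-12) = 2 + 12 = 14)
P = -396
I(d) = 14/d
P*(352 + I(5)) = -396*(352 + 14/5) = -396*1774/5 = -702504/5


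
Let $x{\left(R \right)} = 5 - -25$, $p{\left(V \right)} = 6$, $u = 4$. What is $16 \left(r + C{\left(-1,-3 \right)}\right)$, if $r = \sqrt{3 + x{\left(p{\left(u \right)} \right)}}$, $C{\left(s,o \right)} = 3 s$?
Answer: $-48 + 16 \sqrt{33} \approx 43.913$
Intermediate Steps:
$x{\left(R \right)} = 30$ ($x{\left(R \right)} = 5 + 25 = 30$)
$r = \sqrt{33}$ ($r = \sqrt{3 + 30} = \sqrt{33} \approx 5.7446$)
$16 \left(r + C{\left(-1,-3 \right)}\right) = 16 \left(\sqrt{33} + 3 \left(-1\right)\right) = 16 \left(\sqrt{33} - 3\right) = 16 \left(-3 + \sqrt{33}\right) = -48 + 16 \sqrt{33}$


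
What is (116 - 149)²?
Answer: 1089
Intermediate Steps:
(116 - 149)² = (-33)² = 1089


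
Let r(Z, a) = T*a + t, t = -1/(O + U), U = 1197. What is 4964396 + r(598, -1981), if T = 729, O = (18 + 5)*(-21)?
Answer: 2513456357/714 ≈ 3.5202e+6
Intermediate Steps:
O = -483 (O = 23*(-21) = -483)
t = -1/714 (t = -1/(-483 + 1197) = -1/714 ≈ -0.0014006)
r(Z, a) = -1/714 + 729*a (r(Z, a) = 729*a - 1/714 = -1/714 + 729*a)
4964396 + r(598, -1981) = 4964396 + (-1/714 + 729*(-1981)) = 4964396 + (-1/714 - 1444149) = 4964396 - 1031122387/714 = 2513456357/714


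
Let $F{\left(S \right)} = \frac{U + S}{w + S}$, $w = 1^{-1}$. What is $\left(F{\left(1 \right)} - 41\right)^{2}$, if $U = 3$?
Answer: $1521$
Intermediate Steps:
$w = 1$
$F{\left(S \right)} = \frac{3 + S}{1 + S}$
$\left(F{\left(1 \right)} - 41\right)^{2} = \left(\frac{3 + 1}{1 + 1} - 41\right)^{2} = \left(\frac{1}{2} \cdot 4 - 41\right)^{2} = \left(2 - 41\right)^{2} = \left(-39\right)^{2} = 1521$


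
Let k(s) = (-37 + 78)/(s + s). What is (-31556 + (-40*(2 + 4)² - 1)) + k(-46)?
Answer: -3035765/92 ≈ -32997.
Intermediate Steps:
k(s) = 41/(2*s) (k(s) = 41/((2*s)) = 41*(1/(2*s)) = 41/(2*s))
(-31556 + (-40*(2 + 4)² - 1)) + k(-46) = (-31556 + (-40*(2 + 4)² - 1)) + (41/2)/(-46) = (-31556 + (-40*6² - 1)) + (41/2)*(-1/46) = (-31556 + (-40*36 - 1)) - 41/92 = (-31556 + (-1440 - 1)) - 41/92 = (-31556 - 1441) - 41/92 = -32997 - 41/92 = -3035765/92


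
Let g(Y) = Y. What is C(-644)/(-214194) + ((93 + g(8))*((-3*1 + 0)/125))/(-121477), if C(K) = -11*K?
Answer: -53751491359/1626227783625 ≈ -0.033053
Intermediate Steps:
C(-644)/(-214194) + ((93 + g(8))*((-3*1 + 0)/125))/(-121477) = -11*(-644)/(-214194) + ((93 + 8)*((-3*1 + 0)/125))/(-121477) = 7084*(-1/214194) + (101*((-3 + 0)*(1/125)))*(-1/121477) = -3542/107097 + (101*(-3*1/125))*(-1/121477) = -3542/107097 + (101*(-3/125))*(-1/121477) = -3542/107097 - 303/125*(-1/121477) = -3542/107097 + 303/15184625 = -53751491359/1626227783625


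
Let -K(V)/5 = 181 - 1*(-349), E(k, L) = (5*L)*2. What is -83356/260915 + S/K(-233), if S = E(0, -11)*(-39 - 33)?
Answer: -45746804/13828495 ≈ -3.3082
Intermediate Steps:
E(k, L) = 10*L
K(V) = -2650 (K(V) = -5*(181 - 1*(-349)) = -5*(181 + 349) = -5*530 = -2650)
S = 7920 (S = (10*(-11))*(-39 - 33) = -110*(-72) = 7920)
-83356/260915 + S/K(-233) = -83356/260915 + 7920/(-2650) = -83356*1/260915 + 7920*(-1/2650) = -83356/260915 - 792/265 = -45746804/13828495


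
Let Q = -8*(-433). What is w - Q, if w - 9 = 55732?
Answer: 52277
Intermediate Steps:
w = 55741 (w = 9 + 55732 = 55741)
Q = 3464
w - Q = 55741 - 1*3464 = 55741 - 3464 = 52277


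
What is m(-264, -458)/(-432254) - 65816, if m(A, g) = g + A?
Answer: -14224614271/216127 ≈ -65816.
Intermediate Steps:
m(A, g) = A + g
m(-264, -458)/(-432254) - 65816 = (-264 - 458)/(-432254) - 65816 = -722*(-1/432254) - 65816 = 361/216127 - 65816 = -14224614271/216127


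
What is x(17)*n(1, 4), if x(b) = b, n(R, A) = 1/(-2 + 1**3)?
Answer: -17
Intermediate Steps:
n(R, A) = -1 (n(R, A) = 1/(-2 + 1) = 1/(-1) = -1)
x(17)*n(1, 4) = 17*(-1) = -17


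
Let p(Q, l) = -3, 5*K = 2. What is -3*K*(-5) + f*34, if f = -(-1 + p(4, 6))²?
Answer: -538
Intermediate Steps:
K = ⅖ (K = (⅕)*2 = ⅖ ≈ 0.40000)
f = -16 (f = -(-1 - 3)² = -1*(-4)² = -1*16 = -16)
-3*K*(-5) + f*34 = -3*⅖*(-5) - 16*34 = -6/5*(-5) - 544 = 6 - 544 = -538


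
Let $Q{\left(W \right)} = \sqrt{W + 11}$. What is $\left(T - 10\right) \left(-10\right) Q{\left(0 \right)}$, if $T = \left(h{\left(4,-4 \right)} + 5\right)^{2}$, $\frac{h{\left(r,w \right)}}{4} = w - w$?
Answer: $- 150 \sqrt{11} \approx -497.49$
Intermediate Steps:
$h{\left(r,w \right)} = 0$ ($h{\left(r,w \right)} = 4 \left(w - w\right) = 4 \cdot 0 = 0$)
$T = 25$ ($T = \left(0 + 5\right)^{2} = 5^{2} = 25$)
$Q{\left(W \right)} = \sqrt{11 + W}$
$\left(T - 10\right) \left(-10\right) Q{\left(0 \right)} = \left(25 - 10\right) \left(-10\right) \sqrt{11 + 0} = 15 \left(-10\right) \sqrt{11} = - 150 \sqrt{11}$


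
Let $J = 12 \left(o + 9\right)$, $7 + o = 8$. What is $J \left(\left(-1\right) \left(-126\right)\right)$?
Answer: $15120$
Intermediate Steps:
$o = 1$ ($o = -7 + 8 = 1$)
$J = 120$ ($J = 12 \left(1 + 9\right) = 12 \cdot 10 = 120$)
$J \left(\left(-1\right) \left(-126\right)\right) = 120 \left(\left(-1\right) \left(-126\right)\right) = 120 \cdot 126 = 15120$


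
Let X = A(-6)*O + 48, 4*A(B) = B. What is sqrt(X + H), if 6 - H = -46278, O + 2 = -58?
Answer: 3*sqrt(5158) ≈ 215.46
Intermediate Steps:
O = -60 (O = -2 - 58 = -60)
A(B) = B/4
X = 138 (X = ((1/4)*(-6))*(-60) + 48 = -3/2*(-60) + 48 = 90 + 48 = 138)
H = 46284 (H = 6 - 1*(-46278) = 6 + 46278 = 46284)
sqrt(X + H) = sqrt(138 + 46284) = sqrt(46422) = 3*sqrt(5158)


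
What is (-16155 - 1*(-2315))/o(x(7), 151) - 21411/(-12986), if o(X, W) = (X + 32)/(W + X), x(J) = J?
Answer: -28395910891/506454 ≈ -56068.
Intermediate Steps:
o(X, W) = (32 + X)/(W + X)
(-16155 - 1*(-2315))/o(x(7), 151) - 21411/(-12986) = (-16155 - 1*(-2315))/(((32 + 7)/(151 + 7))) - 21411/(-12986) = (-16155 + 2315)/((39/158)) - 21411*(-1/12986) = -13840/((1/158)*39) + 21411/12986 = -13840/39/158 + 21411/12986 = -13840*158/39 + 21411/12986 = -2186720/39 + 21411/12986 = -28395910891/506454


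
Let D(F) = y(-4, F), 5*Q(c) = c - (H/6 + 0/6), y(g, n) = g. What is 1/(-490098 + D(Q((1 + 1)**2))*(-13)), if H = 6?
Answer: -1/490046 ≈ -2.0406e-6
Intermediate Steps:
Q(c) = -1/5 + c/5 (Q(c) = (c - (6/6 + 0/6))/5 = (c - (6*(1/6) + 0*(1/6)))/5 = (c - (1 + 0))/5 = (c - 1*1)/5 = (c - 1)/5 = (-1 + c)/5 = -1/5 + c/5)
D(F) = -4
1/(-490098 + D(Q((1 + 1)**2))*(-13)) = 1/(-490098 - 4*(-13)) = 1/(-490098 + 52) = 1/(-490046) = -1/490046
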